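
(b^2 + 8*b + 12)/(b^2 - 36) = (b + 2)/(b - 6)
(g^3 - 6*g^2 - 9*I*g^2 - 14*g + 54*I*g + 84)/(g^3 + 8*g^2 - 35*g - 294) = (g^2 - 9*I*g - 14)/(g^2 + 14*g + 49)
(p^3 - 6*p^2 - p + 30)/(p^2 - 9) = (p^2 - 3*p - 10)/(p + 3)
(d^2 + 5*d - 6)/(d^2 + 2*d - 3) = (d + 6)/(d + 3)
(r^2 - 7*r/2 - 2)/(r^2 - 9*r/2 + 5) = (2*r^2 - 7*r - 4)/(2*r^2 - 9*r + 10)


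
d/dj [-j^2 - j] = -2*j - 1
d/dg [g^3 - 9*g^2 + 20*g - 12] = 3*g^2 - 18*g + 20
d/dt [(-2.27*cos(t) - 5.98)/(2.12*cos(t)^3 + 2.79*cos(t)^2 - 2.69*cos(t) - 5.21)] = (-9.6248*cos(t)^3 - 44.3661*cos(t)^2 - 33.3684*cos(t) + 4.2595)*sin(t)/(4.4944*cos(t)^6 + 11.8296*cos(t)^5 - 3.6215*cos(t)^4 - 37.1006*cos(t)^3 - 21.8357*cos(t)^2 + 28.0298*cos(t) + 27.1441)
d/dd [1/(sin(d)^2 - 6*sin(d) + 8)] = 2*(3 - sin(d))*cos(d)/(sin(d)^2 - 6*sin(d) + 8)^2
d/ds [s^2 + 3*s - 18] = 2*s + 3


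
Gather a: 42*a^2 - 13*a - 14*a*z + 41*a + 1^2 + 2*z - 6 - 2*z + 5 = 42*a^2 + a*(28 - 14*z)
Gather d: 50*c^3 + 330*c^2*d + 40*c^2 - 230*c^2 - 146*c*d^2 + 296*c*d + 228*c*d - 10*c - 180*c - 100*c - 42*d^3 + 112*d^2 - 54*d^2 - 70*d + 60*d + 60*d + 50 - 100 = 50*c^3 - 190*c^2 - 290*c - 42*d^3 + d^2*(58 - 146*c) + d*(330*c^2 + 524*c + 50) - 50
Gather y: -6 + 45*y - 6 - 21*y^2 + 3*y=-21*y^2 + 48*y - 12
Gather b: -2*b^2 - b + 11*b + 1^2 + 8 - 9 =-2*b^2 + 10*b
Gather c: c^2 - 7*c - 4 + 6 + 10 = c^2 - 7*c + 12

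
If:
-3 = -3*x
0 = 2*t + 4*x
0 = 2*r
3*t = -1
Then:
No Solution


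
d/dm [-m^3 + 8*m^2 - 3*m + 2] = -3*m^2 + 16*m - 3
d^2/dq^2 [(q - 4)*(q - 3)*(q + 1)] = 6*q - 12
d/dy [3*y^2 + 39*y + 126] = 6*y + 39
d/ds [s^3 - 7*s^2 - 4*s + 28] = 3*s^2 - 14*s - 4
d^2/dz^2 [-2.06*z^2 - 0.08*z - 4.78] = -4.12000000000000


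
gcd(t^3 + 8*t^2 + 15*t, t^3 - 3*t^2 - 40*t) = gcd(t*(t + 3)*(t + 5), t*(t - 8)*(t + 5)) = t^2 + 5*t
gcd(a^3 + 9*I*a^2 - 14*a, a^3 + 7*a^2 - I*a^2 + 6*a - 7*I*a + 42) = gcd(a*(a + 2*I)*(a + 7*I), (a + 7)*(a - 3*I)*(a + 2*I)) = a + 2*I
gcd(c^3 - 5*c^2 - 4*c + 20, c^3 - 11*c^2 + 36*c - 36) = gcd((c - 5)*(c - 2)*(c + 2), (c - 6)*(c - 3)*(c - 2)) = c - 2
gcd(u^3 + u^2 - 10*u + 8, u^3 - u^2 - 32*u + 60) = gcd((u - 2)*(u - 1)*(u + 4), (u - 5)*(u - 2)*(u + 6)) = u - 2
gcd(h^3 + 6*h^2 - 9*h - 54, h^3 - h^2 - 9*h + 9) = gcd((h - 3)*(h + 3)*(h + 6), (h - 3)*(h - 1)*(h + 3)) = h^2 - 9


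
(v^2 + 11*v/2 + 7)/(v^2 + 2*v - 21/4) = 2*(v + 2)/(2*v - 3)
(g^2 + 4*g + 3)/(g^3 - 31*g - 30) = (g + 3)/(g^2 - g - 30)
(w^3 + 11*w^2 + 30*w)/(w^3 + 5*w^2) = (w + 6)/w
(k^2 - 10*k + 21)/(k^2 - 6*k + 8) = (k^2 - 10*k + 21)/(k^2 - 6*k + 8)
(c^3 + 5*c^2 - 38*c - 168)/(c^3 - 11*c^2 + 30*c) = (c^2 + 11*c + 28)/(c*(c - 5))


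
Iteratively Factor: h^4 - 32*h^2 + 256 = (h - 4)*(h^3 + 4*h^2 - 16*h - 64) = (h - 4)*(h + 4)*(h^2 - 16) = (h - 4)*(h + 4)^2*(h - 4)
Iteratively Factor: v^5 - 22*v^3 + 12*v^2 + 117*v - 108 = (v - 3)*(v^4 + 3*v^3 - 13*v^2 - 27*v + 36) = (v - 3)*(v + 4)*(v^3 - v^2 - 9*v + 9) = (v - 3)*(v - 1)*(v + 4)*(v^2 - 9) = (v - 3)^2*(v - 1)*(v + 4)*(v + 3)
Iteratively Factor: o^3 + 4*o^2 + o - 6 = (o + 2)*(o^2 + 2*o - 3) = (o + 2)*(o + 3)*(o - 1)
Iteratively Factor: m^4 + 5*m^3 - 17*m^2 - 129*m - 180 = (m + 3)*(m^3 + 2*m^2 - 23*m - 60) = (m - 5)*(m + 3)*(m^2 + 7*m + 12) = (m - 5)*(m + 3)*(m + 4)*(m + 3)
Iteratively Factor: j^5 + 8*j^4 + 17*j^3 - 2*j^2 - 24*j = (j + 4)*(j^4 + 4*j^3 + j^2 - 6*j) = (j + 2)*(j + 4)*(j^3 + 2*j^2 - 3*j) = (j + 2)*(j + 3)*(j + 4)*(j^2 - j) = (j - 1)*(j + 2)*(j + 3)*(j + 4)*(j)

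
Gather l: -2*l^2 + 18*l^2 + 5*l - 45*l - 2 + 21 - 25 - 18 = 16*l^2 - 40*l - 24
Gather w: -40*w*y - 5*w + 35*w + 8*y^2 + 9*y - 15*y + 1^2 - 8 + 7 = w*(30 - 40*y) + 8*y^2 - 6*y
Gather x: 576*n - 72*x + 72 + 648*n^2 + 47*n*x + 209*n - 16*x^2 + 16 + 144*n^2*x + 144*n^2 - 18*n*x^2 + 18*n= 792*n^2 + 803*n + x^2*(-18*n - 16) + x*(144*n^2 + 47*n - 72) + 88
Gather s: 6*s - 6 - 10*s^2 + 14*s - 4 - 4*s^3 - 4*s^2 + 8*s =-4*s^3 - 14*s^2 + 28*s - 10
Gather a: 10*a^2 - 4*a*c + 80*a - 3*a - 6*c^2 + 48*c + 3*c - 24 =10*a^2 + a*(77 - 4*c) - 6*c^2 + 51*c - 24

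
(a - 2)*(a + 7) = a^2 + 5*a - 14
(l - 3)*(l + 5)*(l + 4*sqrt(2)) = l^3 + 2*l^2 + 4*sqrt(2)*l^2 - 15*l + 8*sqrt(2)*l - 60*sqrt(2)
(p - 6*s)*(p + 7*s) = p^2 + p*s - 42*s^2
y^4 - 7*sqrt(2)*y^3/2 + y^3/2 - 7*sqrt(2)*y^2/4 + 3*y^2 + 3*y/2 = y*(y + 1/2)*(y - 3*sqrt(2))*(y - sqrt(2)/2)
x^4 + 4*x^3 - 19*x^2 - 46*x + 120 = (x - 3)*(x - 2)*(x + 4)*(x + 5)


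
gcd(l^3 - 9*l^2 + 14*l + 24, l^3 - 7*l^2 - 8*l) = l + 1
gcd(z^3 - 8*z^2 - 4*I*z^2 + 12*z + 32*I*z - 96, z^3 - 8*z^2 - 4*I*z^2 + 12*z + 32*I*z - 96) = z^3 + z^2*(-8 - 4*I) + z*(12 + 32*I) - 96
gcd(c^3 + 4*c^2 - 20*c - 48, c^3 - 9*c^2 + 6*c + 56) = c^2 - 2*c - 8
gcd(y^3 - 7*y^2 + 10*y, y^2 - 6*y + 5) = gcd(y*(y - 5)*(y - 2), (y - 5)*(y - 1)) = y - 5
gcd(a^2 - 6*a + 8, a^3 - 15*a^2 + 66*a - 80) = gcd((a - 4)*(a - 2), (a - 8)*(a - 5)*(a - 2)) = a - 2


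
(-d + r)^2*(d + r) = d^3 - d^2*r - d*r^2 + r^3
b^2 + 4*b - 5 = (b - 1)*(b + 5)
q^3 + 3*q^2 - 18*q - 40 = (q - 4)*(q + 2)*(q + 5)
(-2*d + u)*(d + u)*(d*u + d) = -2*d^3*u - 2*d^3 - d^2*u^2 - d^2*u + d*u^3 + d*u^2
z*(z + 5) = z^2 + 5*z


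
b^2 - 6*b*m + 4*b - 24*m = (b + 4)*(b - 6*m)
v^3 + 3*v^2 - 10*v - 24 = (v - 3)*(v + 2)*(v + 4)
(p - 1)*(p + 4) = p^2 + 3*p - 4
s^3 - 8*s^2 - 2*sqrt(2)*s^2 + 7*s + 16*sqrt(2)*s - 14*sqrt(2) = (s - 7)*(s - 1)*(s - 2*sqrt(2))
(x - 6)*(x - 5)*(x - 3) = x^3 - 14*x^2 + 63*x - 90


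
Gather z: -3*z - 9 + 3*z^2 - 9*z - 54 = 3*z^2 - 12*z - 63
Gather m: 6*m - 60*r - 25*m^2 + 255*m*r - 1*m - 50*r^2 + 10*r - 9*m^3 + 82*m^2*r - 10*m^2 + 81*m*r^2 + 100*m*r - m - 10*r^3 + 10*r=-9*m^3 + m^2*(82*r - 35) + m*(81*r^2 + 355*r + 4) - 10*r^3 - 50*r^2 - 40*r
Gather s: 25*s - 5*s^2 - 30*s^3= -30*s^3 - 5*s^2 + 25*s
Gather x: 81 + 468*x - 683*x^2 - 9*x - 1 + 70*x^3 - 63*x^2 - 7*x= 70*x^3 - 746*x^2 + 452*x + 80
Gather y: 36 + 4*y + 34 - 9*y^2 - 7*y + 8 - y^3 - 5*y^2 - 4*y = -y^3 - 14*y^2 - 7*y + 78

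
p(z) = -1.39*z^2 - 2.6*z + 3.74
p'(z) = -2.78*z - 2.6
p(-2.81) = 0.07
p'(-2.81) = 5.21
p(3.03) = -16.90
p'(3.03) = -11.02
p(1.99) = -6.94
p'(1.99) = -8.13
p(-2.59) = 1.15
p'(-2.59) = 4.60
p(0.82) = 0.67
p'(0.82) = -4.88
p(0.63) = 1.55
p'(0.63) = -4.35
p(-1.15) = 4.89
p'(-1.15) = 0.60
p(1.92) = -6.38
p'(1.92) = -7.94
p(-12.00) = -165.22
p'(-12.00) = 30.76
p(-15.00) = -270.01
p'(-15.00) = 39.10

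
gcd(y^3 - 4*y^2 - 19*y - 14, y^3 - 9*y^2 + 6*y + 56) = y^2 - 5*y - 14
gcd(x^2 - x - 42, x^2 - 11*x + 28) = x - 7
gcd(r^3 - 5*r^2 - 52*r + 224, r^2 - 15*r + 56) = r - 8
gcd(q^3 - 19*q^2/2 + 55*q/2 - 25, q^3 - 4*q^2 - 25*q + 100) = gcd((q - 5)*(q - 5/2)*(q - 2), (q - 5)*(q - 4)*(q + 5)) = q - 5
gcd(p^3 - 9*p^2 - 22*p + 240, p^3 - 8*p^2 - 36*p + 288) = p^2 - 14*p + 48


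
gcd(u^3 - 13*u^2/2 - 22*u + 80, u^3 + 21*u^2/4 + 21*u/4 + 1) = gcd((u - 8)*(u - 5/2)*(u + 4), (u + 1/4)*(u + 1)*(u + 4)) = u + 4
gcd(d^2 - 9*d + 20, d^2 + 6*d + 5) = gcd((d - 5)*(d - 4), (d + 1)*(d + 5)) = 1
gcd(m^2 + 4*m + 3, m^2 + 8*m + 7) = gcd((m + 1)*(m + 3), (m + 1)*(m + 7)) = m + 1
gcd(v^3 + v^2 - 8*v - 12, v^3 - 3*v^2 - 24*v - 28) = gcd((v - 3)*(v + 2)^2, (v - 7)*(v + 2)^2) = v^2 + 4*v + 4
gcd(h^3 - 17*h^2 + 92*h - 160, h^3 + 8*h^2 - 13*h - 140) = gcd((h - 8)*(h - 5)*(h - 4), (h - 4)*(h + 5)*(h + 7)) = h - 4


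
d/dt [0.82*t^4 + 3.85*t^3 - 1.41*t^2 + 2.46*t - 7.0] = 3.28*t^3 + 11.55*t^2 - 2.82*t + 2.46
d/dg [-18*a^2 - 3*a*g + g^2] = -3*a + 2*g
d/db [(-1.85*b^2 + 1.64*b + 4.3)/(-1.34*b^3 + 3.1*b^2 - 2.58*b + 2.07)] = (-2.479*b^4 + 4.3952*b^3 + 16.975*b^2 - 34.319*b + 14.4888)/(1.7956*b^6 - 8.308*b^5 + 16.5244*b^4 - 21.5436*b^3 + 19.4904*b^2 - 10.6812*b + 4.2849)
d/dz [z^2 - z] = 2*z - 1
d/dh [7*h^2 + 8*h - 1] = 14*h + 8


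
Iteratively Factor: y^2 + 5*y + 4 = (y + 1)*(y + 4)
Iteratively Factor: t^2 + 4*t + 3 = (t + 1)*(t + 3)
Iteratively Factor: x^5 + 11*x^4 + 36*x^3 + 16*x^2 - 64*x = (x + 4)*(x^4 + 7*x^3 + 8*x^2 - 16*x) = (x + 4)^2*(x^3 + 3*x^2 - 4*x) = (x - 1)*(x + 4)^2*(x^2 + 4*x) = x*(x - 1)*(x + 4)^2*(x + 4)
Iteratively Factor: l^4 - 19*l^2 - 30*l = (l + 3)*(l^3 - 3*l^2 - 10*l) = (l + 2)*(l + 3)*(l^2 - 5*l) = l*(l + 2)*(l + 3)*(l - 5)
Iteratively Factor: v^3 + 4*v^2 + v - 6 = (v - 1)*(v^2 + 5*v + 6) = (v - 1)*(v + 2)*(v + 3)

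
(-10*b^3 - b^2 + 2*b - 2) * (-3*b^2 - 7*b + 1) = 30*b^5 + 73*b^4 - 9*b^3 - 9*b^2 + 16*b - 2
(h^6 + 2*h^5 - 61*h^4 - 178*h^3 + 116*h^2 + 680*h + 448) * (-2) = -2*h^6 - 4*h^5 + 122*h^4 + 356*h^3 - 232*h^2 - 1360*h - 896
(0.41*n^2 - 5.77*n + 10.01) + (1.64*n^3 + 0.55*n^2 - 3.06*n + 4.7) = 1.64*n^3 + 0.96*n^2 - 8.83*n + 14.71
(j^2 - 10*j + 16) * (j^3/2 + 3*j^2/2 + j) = j^5/2 - 7*j^4/2 - 6*j^3 + 14*j^2 + 16*j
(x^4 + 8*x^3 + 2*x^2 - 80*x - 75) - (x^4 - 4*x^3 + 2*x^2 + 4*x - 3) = 12*x^3 - 84*x - 72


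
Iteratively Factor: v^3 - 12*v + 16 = (v + 4)*(v^2 - 4*v + 4) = (v - 2)*(v + 4)*(v - 2)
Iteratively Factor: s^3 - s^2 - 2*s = (s)*(s^2 - s - 2) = s*(s - 2)*(s + 1)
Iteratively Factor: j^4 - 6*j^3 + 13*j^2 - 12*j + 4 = (j - 1)*(j^3 - 5*j^2 + 8*j - 4) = (j - 2)*(j - 1)*(j^2 - 3*j + 2) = (j - 2)^2*(j - 1)*(j - 1)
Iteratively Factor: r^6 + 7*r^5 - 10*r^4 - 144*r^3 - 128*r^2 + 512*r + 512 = (r - 4)*(r^5 + 11*r^4 + 34*r^3 - 8*r^2 - 160*r - 128) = (r - 4)*(r + 4)*(r^4 + 7*r^3 + 6*r^2 - 32*r - 32) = (r - 4)*(r + 1)*(r + 4)*(r^3 + 6*r^2 - 32) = (r - 4)*(r + 1)*(r + 4)^2*(r^2 + 2*r - 8) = (r - 4)*(r + 1)*(r + 4)^3*(r - 2)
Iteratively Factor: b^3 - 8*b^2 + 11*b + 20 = (b - 4)*(b^2 - 4*b - 5) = (b - 4)*(b + 1)*(b - 5)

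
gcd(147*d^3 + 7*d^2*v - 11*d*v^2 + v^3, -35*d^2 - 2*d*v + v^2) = -7*d + v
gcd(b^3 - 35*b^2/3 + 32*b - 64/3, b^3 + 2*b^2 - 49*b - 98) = 1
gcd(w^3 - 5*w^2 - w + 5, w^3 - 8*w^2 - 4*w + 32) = 1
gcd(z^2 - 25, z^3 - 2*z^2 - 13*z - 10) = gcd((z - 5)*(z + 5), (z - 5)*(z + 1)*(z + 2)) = z - 5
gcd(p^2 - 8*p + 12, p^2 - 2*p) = p - 2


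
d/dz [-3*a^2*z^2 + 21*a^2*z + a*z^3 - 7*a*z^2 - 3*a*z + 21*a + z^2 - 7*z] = -6*a^2*z + 21*a^2 + 3*a*z^2 - 14*a*z - 3*a + 2*z - 7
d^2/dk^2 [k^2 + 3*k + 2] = 2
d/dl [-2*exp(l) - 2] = -2*exp(l)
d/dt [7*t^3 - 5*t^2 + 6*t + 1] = 21*t^2 - 10*t + 6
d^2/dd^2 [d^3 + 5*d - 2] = 6*d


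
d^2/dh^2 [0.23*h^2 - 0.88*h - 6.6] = 0.460000000000000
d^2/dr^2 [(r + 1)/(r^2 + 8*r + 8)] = 2*(4*(r + 1)*(r + 4)^2 - 3*(r + 3)*(r^2 + 8*r + 8))/(r^2 + 8*r + 8)^3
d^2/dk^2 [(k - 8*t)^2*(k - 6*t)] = 6*k - 44*t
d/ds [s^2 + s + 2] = 2*s + 1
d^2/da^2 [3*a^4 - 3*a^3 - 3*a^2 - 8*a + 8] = 36*a^2 - 18*a - 6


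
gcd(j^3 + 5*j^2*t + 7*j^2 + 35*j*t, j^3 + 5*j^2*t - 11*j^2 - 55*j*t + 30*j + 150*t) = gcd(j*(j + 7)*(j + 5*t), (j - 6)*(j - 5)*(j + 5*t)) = j + 5*t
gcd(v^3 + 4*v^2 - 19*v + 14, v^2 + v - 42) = v + 7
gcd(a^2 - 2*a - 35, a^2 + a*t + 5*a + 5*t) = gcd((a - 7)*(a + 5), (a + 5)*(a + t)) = a + 5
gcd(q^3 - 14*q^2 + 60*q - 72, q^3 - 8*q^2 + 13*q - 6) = q - 6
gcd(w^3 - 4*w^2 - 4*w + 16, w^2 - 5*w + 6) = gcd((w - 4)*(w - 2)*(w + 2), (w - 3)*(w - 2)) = w - 2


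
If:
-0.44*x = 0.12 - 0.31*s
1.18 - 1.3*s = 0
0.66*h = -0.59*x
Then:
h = -0.33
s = 0.91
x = 0.37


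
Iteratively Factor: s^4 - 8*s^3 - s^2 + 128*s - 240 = (s + 4)*(s^3 - 12*s^2 + 47*s - 60) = (s - 3)*(s + 4)*(s^2 - 9*s + 20) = (s - 5)*(s - 3)*(s + 4)*(s - 4)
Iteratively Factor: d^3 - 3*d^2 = (d)*(d^2 - 3*d) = d*(d - 3)*(d)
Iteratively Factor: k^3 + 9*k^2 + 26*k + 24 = (k + 3)*(k^2 + 6*k + 8) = (k + 2)*(k + 3)*(k + 4)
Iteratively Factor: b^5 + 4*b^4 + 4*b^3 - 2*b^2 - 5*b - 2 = (b + 1)*(b^4 + 3*b^3 + b^2 - 3*b - 2) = (b + 1)*(b + 2)*(b^3 + b^2 - b - 1) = (b + 1)^2*(b + 2)*(b^2 - 1) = (b - 1)*(b + 1)^2*(b + 2)*(b + 1)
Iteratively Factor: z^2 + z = (z + 1)*(z)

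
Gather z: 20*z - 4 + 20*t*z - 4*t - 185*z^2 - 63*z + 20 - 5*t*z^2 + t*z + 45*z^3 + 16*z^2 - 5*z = -4*t + 45*z^3 + z^2*(-5*t - 169) + z*(21*t - 48) + 16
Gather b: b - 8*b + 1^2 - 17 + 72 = 56 - 7*b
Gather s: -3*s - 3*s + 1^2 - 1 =-6*s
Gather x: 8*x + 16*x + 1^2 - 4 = 24*x - 3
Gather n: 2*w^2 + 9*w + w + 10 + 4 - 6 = 2*w^2 + 10*w + 8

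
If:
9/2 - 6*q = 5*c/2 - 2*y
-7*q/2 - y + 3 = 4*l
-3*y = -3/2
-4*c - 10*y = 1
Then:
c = -3/2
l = -139/192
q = 37/24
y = 1/2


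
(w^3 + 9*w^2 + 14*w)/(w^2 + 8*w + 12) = w*(w + 7)/(w + 6)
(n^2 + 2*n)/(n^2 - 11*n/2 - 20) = 2*n*(n + 2)/(2*n^2 - 11*n - 40)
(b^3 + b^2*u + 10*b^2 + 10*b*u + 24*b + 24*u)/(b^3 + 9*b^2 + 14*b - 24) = (b + u)/(b - 1)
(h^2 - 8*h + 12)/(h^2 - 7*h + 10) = (h - 6)/(h - 5)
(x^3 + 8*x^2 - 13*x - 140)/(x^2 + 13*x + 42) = (x^2 + x - 20)/(x + 6)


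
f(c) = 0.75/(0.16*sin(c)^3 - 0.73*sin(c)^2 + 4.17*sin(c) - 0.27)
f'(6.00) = -1.49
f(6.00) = -0.50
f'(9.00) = 1.40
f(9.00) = 0.56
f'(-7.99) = 0.02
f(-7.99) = -0.14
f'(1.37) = -0.04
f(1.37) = 0.23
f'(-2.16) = 0.13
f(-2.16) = -0.17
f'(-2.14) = 0.12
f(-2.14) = -0.17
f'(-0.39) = -0.86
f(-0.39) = -0.38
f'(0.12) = -62.13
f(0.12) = 3.42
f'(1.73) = 0.04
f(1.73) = 0.23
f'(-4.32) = 0.10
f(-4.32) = 0.24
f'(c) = 0.75*(-0.48*sin(c)^2*cos(c) + 1.46*sin(c)*cos(c) - 4.17*cos(c))/(0.16*sin(c)^3 - 0.73*sin(c)^2 + 4.17*sin(c) - 0.27)^2 = (-0.36*sin(c)^2 + 1.095*sin(c) - 3.1275)*cos(c)/(0.16*sin(c)^3 - 0.73*sin(c)^2 + 4.17*sin(c) - 0.27)^2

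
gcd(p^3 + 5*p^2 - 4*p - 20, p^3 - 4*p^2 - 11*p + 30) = p - 2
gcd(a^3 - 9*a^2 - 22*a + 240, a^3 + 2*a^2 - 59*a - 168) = a - 8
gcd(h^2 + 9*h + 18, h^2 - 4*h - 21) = h + 3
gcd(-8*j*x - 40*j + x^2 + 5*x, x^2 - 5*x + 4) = 1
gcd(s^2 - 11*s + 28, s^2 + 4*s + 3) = 1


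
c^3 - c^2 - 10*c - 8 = (c - 4)*(c + 1)*(c + 2)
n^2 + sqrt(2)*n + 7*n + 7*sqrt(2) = (n + 7)*(n + sqrt(2))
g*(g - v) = g^2 - g*v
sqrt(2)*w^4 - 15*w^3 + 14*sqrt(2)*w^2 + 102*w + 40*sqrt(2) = (w - 5*sqrt(2))*(w - 4*sqrt(2))*(w + sqrt(2))*(sqrt(2)*w + 1)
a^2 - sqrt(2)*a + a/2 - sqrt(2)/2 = (a + 1/2)*(a - sqrt(2))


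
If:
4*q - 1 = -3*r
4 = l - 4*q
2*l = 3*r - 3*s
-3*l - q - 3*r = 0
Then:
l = -16/9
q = -13/9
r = 61/27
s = 31/9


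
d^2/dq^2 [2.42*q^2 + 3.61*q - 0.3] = 4.84000000000000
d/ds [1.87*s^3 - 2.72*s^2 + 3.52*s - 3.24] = 5.61*s^2 - 5.44*s + 3.52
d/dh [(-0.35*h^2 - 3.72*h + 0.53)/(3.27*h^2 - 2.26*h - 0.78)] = (12.9554*h^2 - 2.9202*h + 4.0994)/(10.6929*h^4 - 14.7804*h^3 + 0.00639999999999841*h^2 + 3.5256*h + 0.6084)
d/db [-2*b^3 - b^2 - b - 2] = -6*b^2 - 2*b - 1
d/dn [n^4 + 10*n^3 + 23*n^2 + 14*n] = 4*n^3 + 30*n^2 + 46*n + 14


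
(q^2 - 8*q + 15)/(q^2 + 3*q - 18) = (q - 5)/(q + 6)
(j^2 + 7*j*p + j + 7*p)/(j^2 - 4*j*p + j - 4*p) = (-j - 7*p)/(-j + 4*p)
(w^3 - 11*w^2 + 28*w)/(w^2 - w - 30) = w*(-w^2 + 11*w - 28)/(-w^2 + w + 30)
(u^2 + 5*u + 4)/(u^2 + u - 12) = (u + 1)/(u - 3)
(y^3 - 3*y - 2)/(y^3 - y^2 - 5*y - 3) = (y - 2)/(y - 3)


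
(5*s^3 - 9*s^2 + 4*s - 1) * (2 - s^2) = -5*s^5 + 9*s^4 + 6*s^3 - 17*s^2 + 8*s - 2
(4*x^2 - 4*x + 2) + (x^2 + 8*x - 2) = 5*x^2 + 4*x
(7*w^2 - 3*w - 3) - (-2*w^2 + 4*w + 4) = 9*w^2 - 7*w - 7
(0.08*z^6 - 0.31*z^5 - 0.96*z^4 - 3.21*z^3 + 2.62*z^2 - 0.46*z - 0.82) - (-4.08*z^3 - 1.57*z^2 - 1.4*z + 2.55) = 0.08*z^6 - 0.31*z^5 - 0.96*z^4 + 0.87*z^3 + 4.19*z^2 + 0.94*z - 3.37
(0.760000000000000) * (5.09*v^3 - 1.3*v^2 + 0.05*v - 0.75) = 3.8684*v^3 - 0.988*v^2 + 0.038*v - 0.57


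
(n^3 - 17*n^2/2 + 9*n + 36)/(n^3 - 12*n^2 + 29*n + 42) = (n^2 - 5*n/2 - 6)/(n^2 - 6*n - 7)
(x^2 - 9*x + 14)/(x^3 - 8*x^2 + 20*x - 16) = (x - 7)/(x^2 - 6*x + 8)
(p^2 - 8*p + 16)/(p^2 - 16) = (p - 4)/(p + 4)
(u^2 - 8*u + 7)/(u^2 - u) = (u - 7)/u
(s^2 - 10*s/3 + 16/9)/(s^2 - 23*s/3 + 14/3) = (s - 8/3)/(s - 7)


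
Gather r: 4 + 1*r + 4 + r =2*r + 8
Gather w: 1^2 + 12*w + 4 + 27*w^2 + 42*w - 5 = 27*w^2 + 54*w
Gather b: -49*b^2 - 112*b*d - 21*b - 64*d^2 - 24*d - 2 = -49*b^2 + b*(-112*d - 21) - 64*d^2 - 24*d - 2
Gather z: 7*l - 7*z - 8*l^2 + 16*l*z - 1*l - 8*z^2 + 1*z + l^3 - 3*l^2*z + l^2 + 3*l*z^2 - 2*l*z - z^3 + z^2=l^3 - 7*l^2 + 6*l - z^3 + z^2*(3*l - 7) + z*(-3*l^2 + 14*l - 6)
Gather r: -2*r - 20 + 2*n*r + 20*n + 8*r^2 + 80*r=20*n + 8*r^2 + r*(2*n + 78) - 20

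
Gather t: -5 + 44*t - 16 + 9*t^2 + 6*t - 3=9*t^2 + 50*t - 24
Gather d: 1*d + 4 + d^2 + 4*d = d^2 + 5*d + 4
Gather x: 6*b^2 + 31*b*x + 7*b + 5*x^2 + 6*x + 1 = 6*b^2 + 7*b + 5*x^2 + x*(31*b + 6) + 1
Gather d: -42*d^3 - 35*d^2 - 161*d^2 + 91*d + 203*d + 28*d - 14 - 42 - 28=-42*d^3 - 196*d^2 + 322*d - 84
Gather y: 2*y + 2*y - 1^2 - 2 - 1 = 4*y - 4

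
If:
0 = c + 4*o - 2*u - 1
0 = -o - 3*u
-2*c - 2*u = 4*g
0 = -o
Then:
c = 1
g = -1/2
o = 0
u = 0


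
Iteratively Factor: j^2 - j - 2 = (j + 1)*(j - 2)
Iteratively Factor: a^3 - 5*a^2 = (a)*(a^2 - 5*a) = a*(a - 5)*(a)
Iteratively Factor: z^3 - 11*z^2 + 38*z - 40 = (z - 2)*(z^2 - 9*z + 20) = (z - 4)*(z - 2)*(z - 5)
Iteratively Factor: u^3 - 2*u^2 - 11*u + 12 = (u + 3)*(u^2 - 5*u + 4) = (u - 1)*(u + 3)*(u - 4)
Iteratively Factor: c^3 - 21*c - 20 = (c - 5)*(c^2 + 5*c + 4) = (c - 5)*(c + 4)*(c + 1)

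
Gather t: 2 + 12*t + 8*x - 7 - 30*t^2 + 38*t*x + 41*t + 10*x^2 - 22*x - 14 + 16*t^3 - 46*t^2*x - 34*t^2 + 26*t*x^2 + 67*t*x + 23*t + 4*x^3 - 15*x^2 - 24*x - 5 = 16*t^3 + t^2*(-46*x - 64) + t*(26*x^2 + 105*x + 76) + 4*x^3 - 5*x^2 - 38*x - 24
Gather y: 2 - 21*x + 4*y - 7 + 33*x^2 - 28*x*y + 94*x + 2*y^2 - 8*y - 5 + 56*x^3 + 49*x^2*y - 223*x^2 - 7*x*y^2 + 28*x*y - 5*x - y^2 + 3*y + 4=56*x^3 - 190*x^2 + 68*x + y^2*(1 - 7*x) + y*(49*x^2 - 1) - 6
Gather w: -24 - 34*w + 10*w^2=10*w^2 - 34*w - 24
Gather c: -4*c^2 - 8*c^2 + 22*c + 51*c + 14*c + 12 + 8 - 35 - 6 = -12*c^2 + 87*c - 21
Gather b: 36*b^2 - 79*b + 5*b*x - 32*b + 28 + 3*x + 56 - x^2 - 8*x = 36*b^2 + b*(5*x - 111) - x^2 - 5*x + 84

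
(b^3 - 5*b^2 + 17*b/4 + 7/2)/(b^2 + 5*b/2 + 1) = (b^2 - 11*b/2 + 7)/(b + 2)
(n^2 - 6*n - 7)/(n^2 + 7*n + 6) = (n - 7)/(n + 6)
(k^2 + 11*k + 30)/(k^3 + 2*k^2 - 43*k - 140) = (k + 6)/(k^2 - 3*k - 28)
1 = 1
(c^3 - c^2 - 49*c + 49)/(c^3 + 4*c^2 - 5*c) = (c^2 - 49)/(c*(c + 5))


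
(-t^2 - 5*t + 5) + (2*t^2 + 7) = t^2 - 5*t + 12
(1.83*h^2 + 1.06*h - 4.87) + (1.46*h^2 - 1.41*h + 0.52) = 3.29*h^2 - 0.35*h - 4.35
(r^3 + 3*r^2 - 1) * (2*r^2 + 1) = 2*r^5 + 6*r^4 + r^3 + r^2 - 1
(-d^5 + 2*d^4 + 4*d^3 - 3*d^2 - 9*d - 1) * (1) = -d^5 + 2*d^4 + 4*d^3 - 3*d^2 - 9*d - 1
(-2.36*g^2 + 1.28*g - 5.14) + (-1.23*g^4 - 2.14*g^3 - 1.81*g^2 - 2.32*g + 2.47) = -1.23*g^4 - 2.14*g^3 - 4.17*g^2 - 1.04*g - 2.67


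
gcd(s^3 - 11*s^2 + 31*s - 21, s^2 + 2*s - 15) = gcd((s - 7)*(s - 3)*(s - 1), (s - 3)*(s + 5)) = s - 3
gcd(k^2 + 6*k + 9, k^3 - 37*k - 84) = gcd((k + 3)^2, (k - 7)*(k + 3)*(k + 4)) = k + 3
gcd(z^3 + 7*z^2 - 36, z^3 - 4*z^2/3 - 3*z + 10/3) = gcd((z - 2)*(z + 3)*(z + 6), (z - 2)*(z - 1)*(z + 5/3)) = z - 2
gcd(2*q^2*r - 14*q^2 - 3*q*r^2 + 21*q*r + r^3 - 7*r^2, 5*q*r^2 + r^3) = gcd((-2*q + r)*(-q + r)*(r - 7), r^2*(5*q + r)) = 1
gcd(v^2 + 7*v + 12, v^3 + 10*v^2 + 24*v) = v + 4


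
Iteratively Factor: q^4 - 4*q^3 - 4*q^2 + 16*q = (q - 2)*(q^3 - 2*q^2 - 8*q) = q*(q - 2)*(q^2 - 2*q - 8) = q*(q - 2)*(q + 2)*(q - 4)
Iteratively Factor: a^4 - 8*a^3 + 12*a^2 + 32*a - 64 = (a - 4)*(a^3 - 4*a^2 - 4*a + 16) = (a - 4)*(a - 2)*(a^2 - 2*a - 8) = (a - 4)^2*(a - 2)*(a + 2)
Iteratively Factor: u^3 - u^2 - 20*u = (u)*(u^2 - u - 20) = u*(u - 5)*(u + 4)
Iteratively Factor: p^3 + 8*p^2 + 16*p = (p + 4)*(p^2 + 4*p) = p*(p + 4)*(p + 4)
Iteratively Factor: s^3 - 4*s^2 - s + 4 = (s + 1)*(s^2 - 5*s + 4) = (s - 4)*(s + 1)*(s - 1)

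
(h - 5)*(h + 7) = h^2 + 2*h - 35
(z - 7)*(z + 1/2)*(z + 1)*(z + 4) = z^4 - 3*z^3/2 - 32*z^2 - 87*z/2 - 14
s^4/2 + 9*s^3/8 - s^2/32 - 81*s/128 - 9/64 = (s/2 + 1)*(s - 3/4)*(s + 1/4)*(s + 3/4)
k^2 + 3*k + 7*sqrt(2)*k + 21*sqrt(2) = (k + 3)*(k + 7*sqrt(2))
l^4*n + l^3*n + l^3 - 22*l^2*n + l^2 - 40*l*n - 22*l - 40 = (l - 5)*(l + 2)*(l + 4)*(l*n + 1)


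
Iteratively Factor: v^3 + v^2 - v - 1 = (v + 1)*(v^2 - 1) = (v - 1)*(v + 1)*(v + 1)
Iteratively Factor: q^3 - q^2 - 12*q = (q)*(q^2 - q - 12) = q*(q + 3)*(q - 4)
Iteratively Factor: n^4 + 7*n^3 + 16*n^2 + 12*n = (n + 2)*(n^3 + 5*n^2 + 6*n) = n*(n + 2)*(n^2 + 5*n + 6) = n*(n + 2)^2*(n + 3)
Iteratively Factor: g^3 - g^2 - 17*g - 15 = (g + 3)*(g^2 - 4*g - 5) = (g - 5)*(g + 3)*(g + 1)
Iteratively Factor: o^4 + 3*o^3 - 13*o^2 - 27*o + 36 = (o - 1)*(o^3 + 4*o^2 - 9*o - 36) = (o - 3)*(o - 1)*(o^2 + 7*o + 12) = (o - 3)*(o - 1)*(o + 3)*(o + 4)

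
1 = 1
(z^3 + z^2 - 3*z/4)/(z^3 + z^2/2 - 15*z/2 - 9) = z*(2*z - 1)/(2*(z^2 - z - 6))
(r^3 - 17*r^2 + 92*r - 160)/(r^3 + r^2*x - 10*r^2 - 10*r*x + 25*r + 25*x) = (r^2 - 12*r + 32)/(r^2 + r*x - 5*r - 5*x)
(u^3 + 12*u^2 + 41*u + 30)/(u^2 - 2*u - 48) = (u^2 + 6*u + 5)/(u - 8)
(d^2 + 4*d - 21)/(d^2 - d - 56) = (d - 3)/(d - 8)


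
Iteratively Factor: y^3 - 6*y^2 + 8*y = (y)*(y^2 - 6*y + 8) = y*(y - 4)*(y - 2)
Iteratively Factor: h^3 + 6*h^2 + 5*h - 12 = (h + 4)*(h^2 + 2*h - 3) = (h + 3)*(h + 4)*(h - 1)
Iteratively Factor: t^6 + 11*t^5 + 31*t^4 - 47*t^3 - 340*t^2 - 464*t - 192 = (t + 4)*(t^5 + 7*t^4 + 3*t^3 - 59*t^2 - 104*t - 48) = (t + 1)*(t + 4)*(t^4 + 6*t^3 - 3*t^2 - 56*t - 48) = (t + 1)*(t + 4)^2*(t^3 + 2*t^2 - 11*t - 12) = (t - 3)*(t + 1)*(t + 4)^2*(t^2 + 5*t + 4) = (t - 3)*(t + 1)*(t + 4)^3*(t + 1)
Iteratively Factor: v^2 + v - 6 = (v + 3)*(v - 2)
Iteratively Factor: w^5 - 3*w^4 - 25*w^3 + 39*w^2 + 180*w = (w)*(w^4 - 3*w^3 - 25*w^2 + 39*w + 180) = w*(w + 3)*(w^3 - 6*w^2 - 7*w + 60) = w*(w + 3)^2*(w^2 - 9*w + 20) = w*(w - 4)*(w + 3)^2*(w - 5)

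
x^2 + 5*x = x*(x + 5)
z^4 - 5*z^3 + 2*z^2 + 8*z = z*(z - 4)*(z - 2)*(z + 1)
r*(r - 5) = r^2 - 5*r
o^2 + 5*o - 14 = (o - 2)*(o + 7)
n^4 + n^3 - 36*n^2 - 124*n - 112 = (n - 7)*(n + 2)^2*(n + 4)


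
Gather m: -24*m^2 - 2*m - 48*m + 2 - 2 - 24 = -24*m^2 - 50*m - 24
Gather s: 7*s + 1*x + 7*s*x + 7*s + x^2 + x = s*(7*x + 14) + x^2 + 2*x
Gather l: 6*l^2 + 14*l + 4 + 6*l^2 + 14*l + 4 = 12*l^2 + 28*l + 8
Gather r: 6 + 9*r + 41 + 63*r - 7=72*r + 40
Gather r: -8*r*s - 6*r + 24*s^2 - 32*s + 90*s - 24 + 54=r*(-8*s - 6) + 24*s^2 + 58*s + 30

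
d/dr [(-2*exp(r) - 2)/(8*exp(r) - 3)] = 22*exp(r)/(8*exp(r) - 3)^2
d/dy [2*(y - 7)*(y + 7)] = 4*y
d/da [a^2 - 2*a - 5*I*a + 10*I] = 2*a - 2 - 5*I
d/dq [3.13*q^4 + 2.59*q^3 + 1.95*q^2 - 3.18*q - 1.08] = 12.52*q^3 + 7.77*q^2 + 3.9*q - 3.18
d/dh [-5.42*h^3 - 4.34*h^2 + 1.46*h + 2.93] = -16.26*h^2 - 8.68*h + 1.46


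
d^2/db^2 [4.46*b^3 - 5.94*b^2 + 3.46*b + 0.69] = 26.76*b - 11.88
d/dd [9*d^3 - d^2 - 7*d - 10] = 27*d^2 - 2*d - 7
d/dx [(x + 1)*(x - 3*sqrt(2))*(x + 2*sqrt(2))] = 3*x^2 - 2*sqrt(2)*x + 2*x - 12 - sqrt(2)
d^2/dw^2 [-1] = 0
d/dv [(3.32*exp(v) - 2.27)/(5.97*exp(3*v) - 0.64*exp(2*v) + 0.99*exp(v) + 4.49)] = (-39.6408*exp(3*v) + 42.7805*exp(2*v) - 2.9056*exp(v) + 17.1541)*exp(v)/(35.6409*exp(6*v) - 7.6416*exp(5*v) + 12.2302*exp(4*v) + 52.3434*exp(3*v) - 4.7671*exp(2*v) + 8.8902*exp(v) + 20.1601)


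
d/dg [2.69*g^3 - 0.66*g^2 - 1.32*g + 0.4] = 8.07*g^2 - 1.32*g - 1.32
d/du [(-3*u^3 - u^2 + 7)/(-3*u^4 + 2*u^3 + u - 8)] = (u*(9*u + 2)*(3*u^4 - 2*u^3 - u + 8) + (-12*u^3 + 6*u^2 + 1)*(3*u^3 + u^2 - 7))/(3*u^4 - 2*u^3 - u + 8)^2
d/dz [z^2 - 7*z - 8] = 2*z - 7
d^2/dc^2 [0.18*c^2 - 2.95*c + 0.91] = 0.360000000000000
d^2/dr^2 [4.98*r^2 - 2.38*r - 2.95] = 9.96000000000000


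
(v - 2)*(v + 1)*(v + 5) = v^3 + 4*v^2 - 7*v - 10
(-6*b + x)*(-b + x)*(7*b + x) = 42*b^3 - 43*b^2*x + x^3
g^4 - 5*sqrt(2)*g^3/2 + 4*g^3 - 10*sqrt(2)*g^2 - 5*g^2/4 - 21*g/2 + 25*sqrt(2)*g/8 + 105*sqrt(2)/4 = (g - 3/2)*(g + 2)*(g + 7/2)*(g - 5*sqrt(2)/2)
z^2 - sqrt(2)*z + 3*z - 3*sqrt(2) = (z + 3)*(z - sqrt(2))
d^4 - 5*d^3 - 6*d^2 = d^2*(d - 6)*(d + 1)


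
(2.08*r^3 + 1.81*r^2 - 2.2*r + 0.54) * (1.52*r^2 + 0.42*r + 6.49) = 3.1616*r^5 + 3.6248*r^4 + 10.9154*r^3 + 11.6437*r^2 - 14.0512*r + 3.5046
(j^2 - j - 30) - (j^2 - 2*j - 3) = j - 27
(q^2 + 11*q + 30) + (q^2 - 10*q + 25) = 2*q^2 + q + 55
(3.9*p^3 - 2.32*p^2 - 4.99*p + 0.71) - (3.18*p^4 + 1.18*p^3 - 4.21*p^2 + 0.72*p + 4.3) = -3.18*p^4 + 2.72*p^3 + 1.89*p^2 - 5.71*p - 3.59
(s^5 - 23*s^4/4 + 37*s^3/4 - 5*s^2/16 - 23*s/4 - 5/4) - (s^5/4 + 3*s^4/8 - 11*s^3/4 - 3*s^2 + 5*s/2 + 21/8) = 3*s^5/4 - 49*s^4/8 + 12*s^3 + 43*s^2/16 - 33*s/4 - 31/8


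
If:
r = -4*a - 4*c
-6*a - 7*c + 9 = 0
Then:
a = -7*r/4 - 9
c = 3*r/2 + 9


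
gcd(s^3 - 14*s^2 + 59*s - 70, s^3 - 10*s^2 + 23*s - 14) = s^2 - 9*s + 14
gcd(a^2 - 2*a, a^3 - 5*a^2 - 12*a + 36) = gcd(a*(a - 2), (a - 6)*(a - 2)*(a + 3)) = a - 2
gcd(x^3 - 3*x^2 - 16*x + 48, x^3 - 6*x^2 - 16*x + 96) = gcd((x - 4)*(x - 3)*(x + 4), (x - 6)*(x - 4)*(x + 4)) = x^2 - 16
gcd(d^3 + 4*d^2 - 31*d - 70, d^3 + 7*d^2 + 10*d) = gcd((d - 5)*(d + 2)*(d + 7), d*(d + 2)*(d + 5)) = d + 2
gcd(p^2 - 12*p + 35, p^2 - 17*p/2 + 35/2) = p - 5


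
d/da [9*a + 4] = 9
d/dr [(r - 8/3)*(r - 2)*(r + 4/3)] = 3*r^2 - 20*r/3 - 8/9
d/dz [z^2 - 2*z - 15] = 2*z - 2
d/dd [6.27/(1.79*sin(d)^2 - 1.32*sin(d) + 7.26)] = (8.2764 - 22.4466*sin(d))*cos(d)/(1.79*sin(d)^2 - 1.32*sin(d) + 7.26)^2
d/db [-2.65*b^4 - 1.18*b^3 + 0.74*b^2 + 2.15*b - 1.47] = -10.6*b^3 - 3.54*b^2 + 1.48*b + 2.15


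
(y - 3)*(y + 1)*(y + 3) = y^3 + y^2 - 9*y - 9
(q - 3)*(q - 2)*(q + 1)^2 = q^4 - 3*q^3 - 3*q^2 + 7*q + 6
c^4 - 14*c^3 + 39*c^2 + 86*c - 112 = (c - 8)*(c - 7)*(c - 1)*(c + 2)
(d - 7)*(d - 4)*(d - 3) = d^3 - 14*d^2 + 61*d - 84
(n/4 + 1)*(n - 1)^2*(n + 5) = n^4/4 + 7*n^3/4 + 3*n^2/4 - 31*n/4 + 5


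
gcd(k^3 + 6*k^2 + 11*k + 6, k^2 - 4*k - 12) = k + 2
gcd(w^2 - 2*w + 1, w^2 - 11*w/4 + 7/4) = w - 1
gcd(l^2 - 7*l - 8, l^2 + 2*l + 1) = l + 1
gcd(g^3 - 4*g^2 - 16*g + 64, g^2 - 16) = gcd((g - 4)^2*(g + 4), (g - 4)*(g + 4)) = g^2 - 16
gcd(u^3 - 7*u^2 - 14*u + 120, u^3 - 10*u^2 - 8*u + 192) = u^2 - 2*u - 24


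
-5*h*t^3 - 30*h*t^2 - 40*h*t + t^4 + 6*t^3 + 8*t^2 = t*(-5*h + t)*(t + 2)*(t + 4)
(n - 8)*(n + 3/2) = n^2 - 13*n/2 - 12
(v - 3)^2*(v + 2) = v^3 - 4*v^2 - 3*v + 18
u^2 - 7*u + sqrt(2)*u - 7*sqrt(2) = (u - 7)*(u + sqrt(2))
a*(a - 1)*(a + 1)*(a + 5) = a^4 + 5*a^3 - a^2 - 5*a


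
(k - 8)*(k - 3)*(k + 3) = k^3 - 8*k^2 - 9*k + 72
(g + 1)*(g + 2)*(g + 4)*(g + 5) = g^4 + 12*g^3 + 49*g^2 + 78*g + 40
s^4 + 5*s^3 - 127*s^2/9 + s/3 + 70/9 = (s - 5/3)*(s - 1)*(s + 2/3)*(s + 7)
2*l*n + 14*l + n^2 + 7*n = (2*l + n)*(n + 7)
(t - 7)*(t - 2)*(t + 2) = t^3 - 7*t^2 - 4*t + 28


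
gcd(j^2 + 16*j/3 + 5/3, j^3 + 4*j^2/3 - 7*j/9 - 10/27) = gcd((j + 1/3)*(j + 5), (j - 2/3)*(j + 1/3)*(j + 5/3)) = j + 1/3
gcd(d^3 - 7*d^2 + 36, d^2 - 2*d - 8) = d + 2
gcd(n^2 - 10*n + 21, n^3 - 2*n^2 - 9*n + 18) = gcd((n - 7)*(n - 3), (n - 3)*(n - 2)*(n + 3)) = n - 3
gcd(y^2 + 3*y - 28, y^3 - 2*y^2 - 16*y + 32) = y - 4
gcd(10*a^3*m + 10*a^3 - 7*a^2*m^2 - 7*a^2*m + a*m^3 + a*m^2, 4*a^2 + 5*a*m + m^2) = 1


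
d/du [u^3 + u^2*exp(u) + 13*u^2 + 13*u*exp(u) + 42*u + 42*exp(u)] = u^2*exp(u) + 3*u^2 + 15*u*exp(u) + 26*u + 55*exp(u) + 42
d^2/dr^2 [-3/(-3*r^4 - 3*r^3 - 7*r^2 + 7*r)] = 6*(-r*(18*r^2 + 9*r + 7)*(3*r^3 + 3*r^2 + 7*r - 7) + (12*r^3 + 9*r^2 + 14*r - 7)^2)/(r^3*(3*r^3 + 3*r^2 + 7*r - 7)^3)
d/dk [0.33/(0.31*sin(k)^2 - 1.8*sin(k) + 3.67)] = (0.594 - 0.2046*sin(k))*cos(k)/(0.31*sin(k)^2 - 1.8*sin(k) + 3.67)^2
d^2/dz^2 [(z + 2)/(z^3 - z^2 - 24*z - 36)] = 6*(z^2 - 3*z + 9)/(z^6 - 9*z^5 - 27*z^4 + 297*z^3 + 486*z^2 - 2916*z - 5832)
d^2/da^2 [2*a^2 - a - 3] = 4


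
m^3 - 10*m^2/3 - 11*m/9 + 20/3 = (m - 3)*(m - 5/3)*(m + 4/3)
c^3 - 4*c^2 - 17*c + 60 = (c - 5)*(c - 3)*(c + 4)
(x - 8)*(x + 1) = x^2 - 7*x - 8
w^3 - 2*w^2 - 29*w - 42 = (w - 7)*(w + 2)*(w + 3)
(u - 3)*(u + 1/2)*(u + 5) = u^3 + 5*u^2/2 - 14*u - 15/2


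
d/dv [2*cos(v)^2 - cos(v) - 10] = (1 - 4*cos(v))*sin(v)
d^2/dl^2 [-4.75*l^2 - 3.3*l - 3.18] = -9.50000000000000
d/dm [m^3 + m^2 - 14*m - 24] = 3*m^2 + 2*m - 14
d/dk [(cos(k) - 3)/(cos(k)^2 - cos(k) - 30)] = (cos(k)^2 - 6*cos(k) + 33)*sin(k)/(sin(k)^2 + cos(k) + 29)^2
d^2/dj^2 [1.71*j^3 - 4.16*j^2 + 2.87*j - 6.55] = 10.26*j - 8.32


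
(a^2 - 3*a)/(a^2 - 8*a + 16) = a*(a - 3)/(a^2 - 8*a + 16)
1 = 1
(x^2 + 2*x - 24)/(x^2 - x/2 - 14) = 2*(x + 6)/(2*x + 7)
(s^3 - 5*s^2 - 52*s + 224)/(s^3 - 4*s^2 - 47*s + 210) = (s^2 - 12*s + 32)/(s^2 - 11*s + 30)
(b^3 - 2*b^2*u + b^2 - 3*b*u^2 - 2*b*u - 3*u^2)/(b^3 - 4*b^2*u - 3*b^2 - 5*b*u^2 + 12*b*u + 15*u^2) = (-b^2 + 3*b*u - b + 3*u)/(-b^2 + 5*b*u + 3*b - 15*u)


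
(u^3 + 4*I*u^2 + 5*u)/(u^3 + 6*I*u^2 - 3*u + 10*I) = u/(u + 2*I)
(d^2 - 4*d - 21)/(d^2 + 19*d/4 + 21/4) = 4*(d - 7)/(4*d + 7)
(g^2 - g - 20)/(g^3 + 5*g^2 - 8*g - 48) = (g - 5)/(g^2 + g - 12)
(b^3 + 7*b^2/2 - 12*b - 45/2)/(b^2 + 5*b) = b - 3/2 - 9/(2*b)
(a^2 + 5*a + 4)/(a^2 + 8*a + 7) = (a + 4)/(a + 7)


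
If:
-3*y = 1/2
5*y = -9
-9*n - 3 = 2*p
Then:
No Solution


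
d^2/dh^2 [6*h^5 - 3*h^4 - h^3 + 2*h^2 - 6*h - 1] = 120*h^3 - 36*h^2 - 6*h + 4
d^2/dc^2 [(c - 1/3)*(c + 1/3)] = 2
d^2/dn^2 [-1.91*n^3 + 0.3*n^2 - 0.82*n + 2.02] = 0.6 - 11.46*n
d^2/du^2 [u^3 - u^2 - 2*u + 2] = 6*u - 2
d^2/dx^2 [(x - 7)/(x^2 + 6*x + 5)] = 2*((1 - 3*x)*(x^2 + 6*x + 5) + 4*(x - 7)*(x + 3)^2)/(x^2 + 6*x + 5)^3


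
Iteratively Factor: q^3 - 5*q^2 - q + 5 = (q + 1)*(q^2 - 6*q + 5) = (q - 5)*(q + 1)*(q - 1)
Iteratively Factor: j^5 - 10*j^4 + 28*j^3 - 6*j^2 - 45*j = (j - 3)*(j^4 - 7*j^3 + 7*j^2 + 15*j) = (j - 5)*(j - 3)*(j^3 - 2*j^2 - 3*j) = j*(j - 5)*(j - 3)*(j^2 - 2*j - 3) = j*(j - 5)*(j - 3)^2*(j + 1)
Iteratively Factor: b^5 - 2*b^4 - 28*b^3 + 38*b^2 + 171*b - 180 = (b - 5)*(b^4 + 3*b^3 - 13*b^2 - 27*b + 36) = (b - 5)*(b - 1)*(b^3 + 4*b^2 - 9*b - 36) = (b - 5)*(b - 3)*(b - 1)*(b^2 + 7*b + 12) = (b - 5)*(b - 3)*(b - 1)*(b + 3)*(b + 4)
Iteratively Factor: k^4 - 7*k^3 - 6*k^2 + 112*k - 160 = (k - 5)*(k^3 - 2*k^2 - 16*k + 32) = (k - 5)*(k - 2)*(k^2 - 16) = (k - 5)*(k - 4)*(k - 2)*(k + 4)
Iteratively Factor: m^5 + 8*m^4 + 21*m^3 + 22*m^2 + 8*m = (m)*(m^4 + 8*m^3 + 21*m^2 + 22*m + 8) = m*(m + 2)*(m^3 + 6*m^2 + 9*m + 4) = m*(m + 1)*(m + 2)*(m^2 + 5*m + 4) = m*(m + 1)^2*(m + 2)*(m + 4)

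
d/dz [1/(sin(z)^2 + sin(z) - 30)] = -(2*sin(z) + 1)*cos(z)/(sin(z)^2 + sin(z) - 30)^2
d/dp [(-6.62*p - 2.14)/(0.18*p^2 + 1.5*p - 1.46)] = (1.1916*p^2 + 0.7704*p + 12.8752)/(0.0324*p^4 + 0.54*p^3 + 1.7244*p^2 - 4.38*p + 2.1316)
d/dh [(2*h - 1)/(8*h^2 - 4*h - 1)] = 2*(-8*h^2 + 8*h - 3)/(64*h^4 - 64*h^3 + 8*h + 1)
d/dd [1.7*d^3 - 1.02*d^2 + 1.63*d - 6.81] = 5.1*d^2 - 2.04*d + 1.63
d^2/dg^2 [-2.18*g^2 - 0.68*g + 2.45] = -4.36000000000000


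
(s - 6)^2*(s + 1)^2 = s^4 - 10*s^3 + 13*s^2 + 60*s + 36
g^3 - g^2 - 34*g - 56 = (g - 7)*(g + 2)*(g + 4)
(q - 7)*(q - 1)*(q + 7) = q^3 - q^2 - 49*q + 49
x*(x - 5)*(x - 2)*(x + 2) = x^4 - 5*x^3 - 4*x^2 + 20*x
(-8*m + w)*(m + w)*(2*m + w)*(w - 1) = -16*m^3*w + 16*m^3 - 22*m^2*w^2 + 22*m^2*w - 5*m*w^3 + 5*m*w^2 + w^4 - w^3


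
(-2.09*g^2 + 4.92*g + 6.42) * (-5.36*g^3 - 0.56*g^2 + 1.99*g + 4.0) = 11.2024*g^5 - 25.2008*g^4 - 41.3255*g^3 - 2.1644*g^2 + 32.4558*g + 25.68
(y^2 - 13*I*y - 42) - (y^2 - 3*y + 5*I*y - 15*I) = 3*y - 18*I*y - 42 + 15*I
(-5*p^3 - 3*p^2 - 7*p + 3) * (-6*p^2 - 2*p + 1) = 30*p^5 + 28*p^4 + 43*p^3 - 7*p^2 - 13*p + 3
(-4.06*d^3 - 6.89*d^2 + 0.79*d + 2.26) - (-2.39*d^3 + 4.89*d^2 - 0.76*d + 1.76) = -1.67*d^3 - 11.78*d^2 + 1.55*d + 0.5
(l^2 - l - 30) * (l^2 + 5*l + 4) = l^4 + 4*l^3 - 31*l^2 - 154*l - 120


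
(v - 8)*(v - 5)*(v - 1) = v^3 - 14*v^2 + 53*v - 40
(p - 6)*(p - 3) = p^2 - 9*p + 18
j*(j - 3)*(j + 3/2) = j^3 - 3*j^2/2 - 9*j/2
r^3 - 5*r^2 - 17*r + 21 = (r - 7)*(r - 1)*(r + 3)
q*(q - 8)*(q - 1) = q^3 - 9*q^2 + 8*q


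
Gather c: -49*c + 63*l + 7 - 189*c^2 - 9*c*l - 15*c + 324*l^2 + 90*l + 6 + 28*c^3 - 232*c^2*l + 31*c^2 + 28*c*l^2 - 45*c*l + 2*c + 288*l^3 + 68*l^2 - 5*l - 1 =28*c^3 + c^2*(-232*l - 158) + c*(28*l^2 - 54*l - 62) + 288*l^3 + 392*l^2 + 148*l + 12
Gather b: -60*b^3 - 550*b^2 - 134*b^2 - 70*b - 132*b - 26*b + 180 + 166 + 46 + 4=-60*b^3 - 684*b^2 - 228*b + 396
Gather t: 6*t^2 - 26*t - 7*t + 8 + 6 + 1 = 6*t^2 - 33*t + 15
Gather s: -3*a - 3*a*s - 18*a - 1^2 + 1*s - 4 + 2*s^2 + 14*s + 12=-21*a + 2*s^2 + s*(15 - 3*a) + 7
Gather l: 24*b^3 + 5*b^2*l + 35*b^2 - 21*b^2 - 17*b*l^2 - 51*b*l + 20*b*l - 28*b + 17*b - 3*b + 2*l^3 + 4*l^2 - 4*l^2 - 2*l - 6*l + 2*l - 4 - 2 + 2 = 24*b^3 + 14*b^2 - 17*b*l^2 - 14*b + 2*l^3 + l*(5*b^2 - 31*b - 6) - 4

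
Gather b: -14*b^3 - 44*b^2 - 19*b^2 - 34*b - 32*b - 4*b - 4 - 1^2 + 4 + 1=-14*b^3 - 63*b^2 - 70*b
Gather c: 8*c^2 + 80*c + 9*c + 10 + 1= 8*c^2 + 89*c + 11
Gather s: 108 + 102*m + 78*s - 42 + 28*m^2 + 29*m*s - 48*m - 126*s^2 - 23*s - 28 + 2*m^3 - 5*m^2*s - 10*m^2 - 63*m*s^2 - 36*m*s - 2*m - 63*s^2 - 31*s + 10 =2*m^3 + 18*m^2 + 52*m + s^2*(-63*m - 189) + s*(-5*m^2 - 7*m + 24) + 48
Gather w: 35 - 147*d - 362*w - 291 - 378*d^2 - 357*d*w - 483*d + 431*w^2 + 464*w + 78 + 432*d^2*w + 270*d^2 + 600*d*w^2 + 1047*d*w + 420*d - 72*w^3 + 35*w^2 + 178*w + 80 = -108*d^2 - 210*d - 72*w^3 + w^2*(600*d + 466) + w*(432*d^2 + 690*d + 280) - 98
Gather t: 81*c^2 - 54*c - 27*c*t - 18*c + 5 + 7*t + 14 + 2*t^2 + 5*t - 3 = 81*c^2 - 72*c + 2*t^2 + t*(12 - 27*c) + 16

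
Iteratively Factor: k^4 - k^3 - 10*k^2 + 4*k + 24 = (k - 2)*(k^3 + k^2 - 8*k - 12) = (k - 3)*(k - 2)*(k^2 + 4*k + 4) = (k - 3)*(k - 2)*(k + 2)*(k + 2)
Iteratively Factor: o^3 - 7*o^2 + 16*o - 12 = (o - 3)*(o^2 - 4*o + 4) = (o - 3)*(o - 2)*(o - 2)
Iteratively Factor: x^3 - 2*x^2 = (x - 2)*(x^2) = x*(x - 2)*(x)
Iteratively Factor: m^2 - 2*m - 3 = (m + 1)*(m - 3)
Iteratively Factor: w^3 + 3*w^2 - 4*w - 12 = (w - 2)*(w^2 + 5*w + 6) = (w - 2)*(w + 2)*(w + 3)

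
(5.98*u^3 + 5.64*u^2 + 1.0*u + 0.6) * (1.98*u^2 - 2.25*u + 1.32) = 11.8404*u^5 - 2.2878*u^4 - 2.8164*u^3 + 6.3828*u^2 - 0.0299999999999998*u + 0.792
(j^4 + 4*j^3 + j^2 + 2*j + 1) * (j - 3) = j^5 + j^4 - 11*j^3 - j^2 - 5*j - 3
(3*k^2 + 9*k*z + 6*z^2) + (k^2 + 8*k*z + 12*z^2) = 4*k^2 + 17*k*z + 18*z^2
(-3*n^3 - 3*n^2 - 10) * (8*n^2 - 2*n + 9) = -24*n^5 - 18*n^4 - 21*n^3 - 107*n^2 + 20*n - 90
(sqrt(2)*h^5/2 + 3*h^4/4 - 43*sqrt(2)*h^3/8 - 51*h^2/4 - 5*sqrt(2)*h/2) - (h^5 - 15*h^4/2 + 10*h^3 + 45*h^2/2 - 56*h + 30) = -h^5 + sqrt(2)*h^5/2 + 33*h^4/4 - 10*h^3 - 43*sqrt(2)*h^3/8 - 141*h^2/4 - 5*sqrt(2)*h/2 + 56*h - 30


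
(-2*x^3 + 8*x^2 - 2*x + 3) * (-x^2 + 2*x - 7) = 2*x^5 - 12*x^4 + 32*x^3 - 63*x^2 + 20*x - 21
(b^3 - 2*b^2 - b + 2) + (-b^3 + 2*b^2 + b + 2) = 4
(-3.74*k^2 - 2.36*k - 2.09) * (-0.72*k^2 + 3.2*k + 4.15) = 2.6928*k^4 - 10.2688*k^3 - 21.5682*k^2 - 16.482*k - 8.6735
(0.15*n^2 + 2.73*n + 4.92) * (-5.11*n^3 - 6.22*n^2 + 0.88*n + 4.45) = -0.7665*n^5 - 14.8833*n^4 - 41.9898*n^3 - 27.5325*n^2 + 16.4781*n + 21.894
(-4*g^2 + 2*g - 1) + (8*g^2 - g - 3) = 4*g^2 + g - 4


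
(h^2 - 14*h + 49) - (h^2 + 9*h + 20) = 29 - 23*h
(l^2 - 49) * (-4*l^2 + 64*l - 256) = -4*l^4 + 64*l^3 - 60*l^2 - 3136*l + 12544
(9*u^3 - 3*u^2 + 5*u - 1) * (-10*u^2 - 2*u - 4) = -90*u^5 + 12*u^4 - 80*u^3 + 12*u^2 - 18*u + 4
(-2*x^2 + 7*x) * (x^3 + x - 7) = -2*x^5 + 7*x^4 - 2*x^3 + 21*x^2 - 49*x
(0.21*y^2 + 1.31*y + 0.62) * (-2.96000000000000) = -0.6216*y^2 - 3.8776*y - 1.8352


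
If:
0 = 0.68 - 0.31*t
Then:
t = 2.19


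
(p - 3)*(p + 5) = p^2 + 2*p - 15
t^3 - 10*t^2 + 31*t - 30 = (t - 5)*(t - 3)*(t - 2)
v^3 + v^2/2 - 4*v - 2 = (v - 2)*(v + 1/2)*(v + 2)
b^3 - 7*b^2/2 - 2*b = b*(b - 4)*(b + 1/2)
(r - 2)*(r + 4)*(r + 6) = r^3 + 8*r^2 + 4*r - 48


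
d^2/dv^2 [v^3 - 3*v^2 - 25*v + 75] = 6*v - 6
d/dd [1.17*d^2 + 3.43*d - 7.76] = 2.34*d + 3.43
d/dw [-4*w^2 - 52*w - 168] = -8*w - 52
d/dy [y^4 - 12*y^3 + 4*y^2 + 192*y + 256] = 4*y^3 - 36*y^2 + 8*y + 192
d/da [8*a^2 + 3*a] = 16*a + 3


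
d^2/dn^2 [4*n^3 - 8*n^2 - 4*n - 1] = 24*n - 16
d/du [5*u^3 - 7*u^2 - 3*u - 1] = 15*u^2 - 14*u - 3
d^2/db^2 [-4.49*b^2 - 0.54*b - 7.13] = -8.98000000000000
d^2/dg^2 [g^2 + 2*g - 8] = 2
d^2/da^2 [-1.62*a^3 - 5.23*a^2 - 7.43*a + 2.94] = -9.72*a - 10.46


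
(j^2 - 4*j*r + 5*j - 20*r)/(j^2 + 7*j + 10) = (j - 4*r)/(j + 2)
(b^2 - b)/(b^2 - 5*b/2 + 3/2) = 2*b/(2*b - 3)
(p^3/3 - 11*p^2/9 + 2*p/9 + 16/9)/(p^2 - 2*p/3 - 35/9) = (-3*p^3 + 11*p^2 - 2*p - 16)/(-9*p^2 + 6*p + 35)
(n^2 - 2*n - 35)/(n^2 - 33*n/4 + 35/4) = 4*(n + 5)/(4*n - 5)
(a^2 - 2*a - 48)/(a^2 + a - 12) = (a^2 - 2*a - 48)/(a^2 + a - 12)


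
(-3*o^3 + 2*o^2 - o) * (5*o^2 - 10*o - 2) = -15*o^5 + 40*o^4 - 19*o^3 + 6*o^2 + 2*o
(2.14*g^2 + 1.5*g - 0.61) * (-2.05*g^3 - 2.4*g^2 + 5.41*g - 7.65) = -4.387*g^5 - 8.211*g^4 + 9.2279*g^3 - 6.792*g^2 - 14.7751*g + 4.6665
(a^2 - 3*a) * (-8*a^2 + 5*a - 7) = -8*a^4 + 29*a^3 - 22*a^2 + 21*a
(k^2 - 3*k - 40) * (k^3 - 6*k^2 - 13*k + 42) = k^5 - 9*k^4 - 35*k^3 + 321*k^2 + 394*k - 1680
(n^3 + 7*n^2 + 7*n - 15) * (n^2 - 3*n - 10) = n^5 + 4*n^4 - 24*n^3 - 106*n^2 - 25*n + 150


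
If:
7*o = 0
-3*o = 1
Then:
No Solution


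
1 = 1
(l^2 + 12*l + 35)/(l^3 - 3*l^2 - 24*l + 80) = (l + 7)/(l^2 - 8*l + 16)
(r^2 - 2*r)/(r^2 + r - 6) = r/(r + 3)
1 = 1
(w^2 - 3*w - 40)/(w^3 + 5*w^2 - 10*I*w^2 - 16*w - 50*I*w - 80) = (w - 8)/(w^2 - 10*I*w - 16)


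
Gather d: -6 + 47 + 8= 49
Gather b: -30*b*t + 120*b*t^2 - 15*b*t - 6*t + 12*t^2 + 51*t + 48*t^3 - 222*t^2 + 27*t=b*(120*t^2 - 45*t) + 48*t^3 - 210*t^2 + 72*t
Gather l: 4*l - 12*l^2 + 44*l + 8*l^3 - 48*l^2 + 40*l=8*l^3 - 60*l^2 + 88*l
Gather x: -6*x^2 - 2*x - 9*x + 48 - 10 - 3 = -6*x^2 - 11*x + 35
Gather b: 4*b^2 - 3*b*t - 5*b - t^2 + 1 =4*b^2 + b*(-3*t - 5) - t^2 + 1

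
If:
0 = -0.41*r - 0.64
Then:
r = -1.56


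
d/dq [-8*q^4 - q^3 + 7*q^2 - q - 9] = -32*q^3 - 3*q^2 + 14*q - 1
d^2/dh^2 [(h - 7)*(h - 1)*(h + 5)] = 6*h - 6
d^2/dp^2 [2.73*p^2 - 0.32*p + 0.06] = 5.46000000000000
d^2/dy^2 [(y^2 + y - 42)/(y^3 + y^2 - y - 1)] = 2*(y^4 + y^3 - 249*y^2 + 171*y - 84)/(y^7 + y^6 - 3*y^5 - 3*y^4 + 3*y^3 + 3*y^2 - y - 1)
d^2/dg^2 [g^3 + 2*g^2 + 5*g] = 6*g + 4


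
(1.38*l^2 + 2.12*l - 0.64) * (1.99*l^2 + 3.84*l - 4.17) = 2.7462*l^4 + 9.518*l^3 + 1.1126*l^2 - 11.298*l + 2.6688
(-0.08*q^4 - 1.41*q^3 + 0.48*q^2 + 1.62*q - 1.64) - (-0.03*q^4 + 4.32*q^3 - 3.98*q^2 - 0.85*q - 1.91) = -0.05*q^4 - 5.73*q^3 + 4.46*q^2 + 2.47*q + 0.27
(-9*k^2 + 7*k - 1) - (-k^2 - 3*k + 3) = -8*k^2 + 10*k - 4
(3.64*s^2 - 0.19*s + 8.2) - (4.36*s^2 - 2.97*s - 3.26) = -0.72*s^2 + 2.78*s + 11.46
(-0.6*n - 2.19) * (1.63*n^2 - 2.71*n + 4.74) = -0.978*n^3 - 1.9437*n^2 + 3.0909*n - 10.3806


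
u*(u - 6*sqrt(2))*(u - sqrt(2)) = u^3 - 7*sqrt(2)*u^2 + 12*u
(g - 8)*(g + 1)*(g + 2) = g^3 - 5*g^2 - 22*g - 16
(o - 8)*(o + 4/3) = o^2 - 20*o/3 - 32/3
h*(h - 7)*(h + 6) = h^3 - h^2 - 42*h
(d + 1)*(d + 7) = d^2 + 8*d + 7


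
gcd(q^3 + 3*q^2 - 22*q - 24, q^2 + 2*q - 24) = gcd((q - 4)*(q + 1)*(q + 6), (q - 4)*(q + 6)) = q^2 + 2*q - 24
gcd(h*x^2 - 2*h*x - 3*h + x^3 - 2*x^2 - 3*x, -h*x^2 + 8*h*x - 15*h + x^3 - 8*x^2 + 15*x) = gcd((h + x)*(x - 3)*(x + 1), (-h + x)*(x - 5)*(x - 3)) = x - 3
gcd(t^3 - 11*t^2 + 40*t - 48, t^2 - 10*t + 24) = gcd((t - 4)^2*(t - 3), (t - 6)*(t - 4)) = t - 4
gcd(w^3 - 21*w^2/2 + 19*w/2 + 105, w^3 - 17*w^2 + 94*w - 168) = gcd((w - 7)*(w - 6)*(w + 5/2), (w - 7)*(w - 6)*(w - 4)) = w^2 - 13*w + 42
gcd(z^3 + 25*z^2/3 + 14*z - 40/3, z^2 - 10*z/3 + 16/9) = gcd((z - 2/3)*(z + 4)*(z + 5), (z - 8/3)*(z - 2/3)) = z - 2/3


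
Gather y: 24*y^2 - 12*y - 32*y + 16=24*y^2 - 44*y + 16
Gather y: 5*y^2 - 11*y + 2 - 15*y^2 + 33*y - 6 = -10*y^2 + 22*y - 4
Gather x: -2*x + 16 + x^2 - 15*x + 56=x^2 - 17*x + 72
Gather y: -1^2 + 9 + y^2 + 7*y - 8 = y^2 + 7*y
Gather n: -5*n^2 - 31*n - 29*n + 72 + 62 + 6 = -5*n^2 - 60*n + 140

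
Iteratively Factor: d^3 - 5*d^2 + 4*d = (d)*(d^2 - 5*d + 4) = d*(d - 4)*(d - 1)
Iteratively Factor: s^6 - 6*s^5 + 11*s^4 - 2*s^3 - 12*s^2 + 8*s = (s)*(s^5 - 6*s^4 + 11*s^3 - 2*s^2 - 12*s + 8) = s*(s - 2)*(s^4 - 4*s^3 + 3*s^2 + 4*s - 4) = s*(s - 2)^2*(s^3 - 2*s^2 - s + 2) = s*(s - 2)^2*(s + 1)*(s^2 - 3*s + 2) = s*(s - 2)^2*(s - 1)*(s + 1)*(s - 2)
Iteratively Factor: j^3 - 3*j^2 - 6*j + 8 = (j - 4)*(j^2 + j - 2) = (j - 4)*(j - 1)*(j + 2)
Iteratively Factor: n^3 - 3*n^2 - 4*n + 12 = (n + 2)*(n^2 - 5*n + 6) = (n - 3)*(n + 2)*(n - 2)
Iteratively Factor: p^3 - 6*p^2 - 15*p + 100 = (p - 5)*(p^2 - p - 20) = (p - 5)^2*(p + 4)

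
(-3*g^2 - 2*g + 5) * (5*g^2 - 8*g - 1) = -15*g^4 + 14*g^3 + 44*g^2 - 38*g - 5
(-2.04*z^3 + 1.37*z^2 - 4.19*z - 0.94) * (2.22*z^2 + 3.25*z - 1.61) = -4.5288*z^5 - 3.5886*z^4 - 1.5649*z^3 - 17.91*z^2 + 3.6909*z + 1.5134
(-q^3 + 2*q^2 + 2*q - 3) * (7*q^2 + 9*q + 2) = -7*q^5 + 5*q^4 + 30*q^3 + q^2 - 23*q - 6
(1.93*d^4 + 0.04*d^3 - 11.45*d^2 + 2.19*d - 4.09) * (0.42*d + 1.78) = 0.8106*d^5 + 3.4522*d^4 - 4.7378*d^3 - 19.4612*d^2 + 2.1804*d - 7.2802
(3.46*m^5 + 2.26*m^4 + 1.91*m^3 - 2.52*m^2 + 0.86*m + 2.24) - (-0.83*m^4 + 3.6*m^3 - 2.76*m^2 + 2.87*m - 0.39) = 3.46*m^5 + 3.09*m^4 - 1.69*m^3 + 0.24*m^2 - 2.01*m + 2.63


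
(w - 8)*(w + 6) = w^2 - 2*w - 48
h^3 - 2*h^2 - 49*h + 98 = (h - 7)*(h - 2)*(h + 7)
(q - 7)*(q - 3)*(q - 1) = q^3 - 11*q^2 + 31*q - 21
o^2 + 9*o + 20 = (o + 4)*(o + 5)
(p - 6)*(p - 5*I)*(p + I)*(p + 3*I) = p^4 - 6*p^3 - I*p^3 + 17*p^2 + 6*I*p^2 - 102*p + 15*I*p - 90*I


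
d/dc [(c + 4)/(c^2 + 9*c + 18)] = (c^2 + 9*c - (c + 4)*(2*c + 9) + 18)/(c^2 + 9*c + 18)^2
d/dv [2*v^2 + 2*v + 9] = 4*v + 2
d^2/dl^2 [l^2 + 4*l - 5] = 2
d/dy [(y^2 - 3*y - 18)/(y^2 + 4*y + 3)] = 7/(y^2 + 2*y + 1)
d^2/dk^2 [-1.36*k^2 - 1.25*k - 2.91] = -2.72000000000000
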